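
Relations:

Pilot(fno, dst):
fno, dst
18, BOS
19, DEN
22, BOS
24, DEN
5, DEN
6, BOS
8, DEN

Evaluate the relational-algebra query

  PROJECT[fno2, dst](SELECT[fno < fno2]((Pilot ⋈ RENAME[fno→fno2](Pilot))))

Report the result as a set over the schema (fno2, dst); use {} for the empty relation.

ρ[fno→fno2]: schema becomes (fno2, dst); tuples unchanged.
Joining Pilot and RENAME[fno→fno2](Pilot) on dst yields {(18, BOS, 18), (18, BOS, 22), (18, BOS, 6), (19, DEN, 19), (19, DEN, 24), (19, DEN, 5), (19, DEN, 8), (22, BOS, 18), (22, BOS, 22), (22, BOS, 6), (24, DEN, 19), (24, DEN, 24), (24, DEN, 5), (24, DEN, 8), (5, DEN, 19), (5, DEN, 24), (5, DEN, 5), (5, DEN, 8), (6, BOS, 18), (6, BOS, 22), (6, BOS, 6), (8, DEN, 19), (8, DEN, 24), (8, DEN, 5), (8, DEN, 8)}.
Apply σ_{fno < fno2}; surviving tuples: {(18, BOS, 22), (19, DEN, 24), (5, DEN, 19), (5, DEN, 24), (5, DEN, 8), (6, BOS, 18), (6, BOS, 22), (8, DEN, 19), (8, DEN, 24)}
π[fno2, dst]: project onto (fno2, dst) (4 duplicate(s) eliminated) → {(18, BOS), (19, DEN), (22, BOS), (24, DEN), (8, DEN)}

{(18, BOS), (19, DEN), (22, BOS), (24, DEN), (8, DEN)}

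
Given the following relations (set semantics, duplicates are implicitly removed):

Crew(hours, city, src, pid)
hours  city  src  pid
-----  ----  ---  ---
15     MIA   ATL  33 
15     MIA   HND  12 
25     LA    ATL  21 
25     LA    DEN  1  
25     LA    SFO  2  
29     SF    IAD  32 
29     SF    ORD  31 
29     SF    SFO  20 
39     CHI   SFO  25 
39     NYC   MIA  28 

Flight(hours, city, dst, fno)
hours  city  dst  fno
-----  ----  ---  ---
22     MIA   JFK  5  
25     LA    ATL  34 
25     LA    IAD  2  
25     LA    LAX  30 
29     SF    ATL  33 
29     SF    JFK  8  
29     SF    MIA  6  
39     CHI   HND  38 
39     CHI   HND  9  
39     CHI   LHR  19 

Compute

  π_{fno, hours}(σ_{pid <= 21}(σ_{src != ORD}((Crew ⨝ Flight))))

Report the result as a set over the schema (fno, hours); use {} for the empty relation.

{(2, 25), (30, 25), (33, 29), (34, 25), (6, 29), (8, 29)}

Joining Crew and Flight on hours, city yields {(25, LA, ATL, 21, ATL, 34), (25, LA, ATL, 21, IAD, 2), (25, LA, ATL, 21, LAX, 30), (25, LA, DEN, 1, ATL, 34), (25, LA, DEN, 1, IAD, 2), (25, LA, DEN, 1, LAX, 30), (25, LA, SFO, 2, ATL, 34), (25, LA, SFO, 2, IAD, 2), (25, LA, SFO, 2, LAX, 30), (29, SF, IAD, 32, ATL, 33), (29, SF, IAD, 32, JFK, 8), (29, SF, IAD, 32, MIA, 6), (29, SF, ORD, 31, ATL, 33), (29, SF, ORD, 31, JFK, 8), (29, SF, ORD, 31, MIA, 6), (29, SF, SFO, 20, ATL, 33), (29, SF, SFO, 20, JFK, 8), (29, SF, SFO, 20, MIA, 6), (39, CHI, SFO, 25, HND, 38), (39, CHI, SFO, 25, HND, 9), (39, CHI, SFO, 25, LHR, 19)}.
σ[src != ORD]: keep tuples satisfying src != ORD → {(25, LA, ATL, 21, ATL, 34), (25, LA, ATL, 21, IAD, 2), (25, LA, ATL, 21, LAX, 30), (25, LA, DEN, 1, ATL, 34), (25, LA, DEN, 1, IAD, 2), (25, LA, DEN, 1, LAX, 30), (25, LA, SFO, 2, ATL, 34), (25, LA, SFO, 2, IAD, 2), (25, LA, SFO, 2, LAX, 30), (29, SF, IAD, 32, ATL, 33), (29, SF, IAD, 32, JFK, 8), (29, SF, IAD, 32, MIA, 6), (29, SF, SFO, 20, ATL, 33), (29, SF, SFO, 20, JFK, 8), (29, SF, SFO, 20, MIA, 6), (39, CHI, SFO, 25, HND, 38), (39, CHI, SFO, 25, HND, 9), (39, CHI, SFO, 25, LHR, 19)}
σ[pid <= 21]: keep tuples satisfying pid <= 21 → {(25, LA, ATL, 21, ATL, 34), (25, LA, ATL, 21, IAD, 2), (25, LA, ATL, 21, LAX, 30), (25, LA, DEN, 1, ATL, 34), (25, LA, DEN, 1, IAD, 2), (25, LA, DEN, 1, LAX, 30), (25, LA, SFO, 2, ATL, 34), (25, LA, SFO, 2, IAD, 2), (25, LA, SFO, 2, LAX, 30), (29, SF, SFO, 20, ATL, 33), (29, SF, SFO, 20, JFK, 8), (29, SF, SFO, 20, MIA, 6)}
Projecting to fno, hours (6 duplicate(s) eliminated): {(2, 25), (30, 25), (33, 29), (34, 25), (6, 29), (8, 29)}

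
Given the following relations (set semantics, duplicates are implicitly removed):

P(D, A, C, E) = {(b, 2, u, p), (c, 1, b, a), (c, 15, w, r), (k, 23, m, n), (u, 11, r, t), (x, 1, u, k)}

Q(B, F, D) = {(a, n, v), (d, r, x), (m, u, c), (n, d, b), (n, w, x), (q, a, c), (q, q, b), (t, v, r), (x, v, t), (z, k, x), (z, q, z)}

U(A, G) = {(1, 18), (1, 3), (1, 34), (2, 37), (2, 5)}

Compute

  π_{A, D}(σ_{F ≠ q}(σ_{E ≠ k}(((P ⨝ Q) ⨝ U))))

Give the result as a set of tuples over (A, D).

{(1, c), (2, b)}

P ⋈ Q (natural join on D): {(b, 2, u, p, n, d), (b, 2, u, p, q, q), (c, 1, b, a, m, u), (c, 1, b, a, q, a), (c, 15, w, r, m, u), (c, 15, w, r, q, a), (x, 1, u, k, d, r), (x, 1, u, k, n, w), (x, 1, u, k, z, k)}
(P ⨝ Q) ⋈ U (natural join on A): {(b, 2, u, p, n, d, 37), (b, 2, u, p, n, d, 5), (b, 2, u, p, q, q, 37), (b, 2, u, p, q, q, 5), (c, 1, b, a, m, u, 18), (c, 1, b, a, m, u, 3), (c, 1, b, a, m, u, 34), (c, 1, b, a, q, a, 18), (c, 1, b, a, q, a, 3), (c, 1, b, a, q, a, 34), (x, 1, u, k, d, r, 18), (x, 1, u, k, d, r, 3), (x, 1, u, k, d, r, 34), (x, 1, u, k, n, w, 18), (x, 1, u, k, n, w, 3), (x, 1, u, k, n, w, 34), (x, 1, u, k, z, k, 18), (x, 1, u, k, z, k, 3), (x, 1, u, k, z, k, 34)}
Selection E ≠ k: {(b, 2, u, p, n, d, 37), (b, 2, u, p, n, d, 5), (b, 2, u, p, q, q, 37), (b, 2, u, p, q, q, 5), (c, 1, b, a, m, u, 18), (c, 1, b, a, m, u, 3), (c, 1, b, a, m, u, 34), (c, 1, b, a, q, a, 18), (c, 1, b, a, q, a, 3), (c, 1, b, a, q, a, 34)}
Selection F ≠ q: {(b, 2, u, p, n, d, 37), (b, 2, u, p, n, d, 5), (c, 1, b, a, m, u, 18), (c, 1, b, a, m, u, 3), (c, 1, b, a, m, u, 34), (c, 1, b, a, q, a, 18), (c, 1, b, a, q, a, 3), (c, 1, b, a, q, a, 34)}
Projecting to A, D (6 duplicate(s) eliminated): {(1, c), (2, b)}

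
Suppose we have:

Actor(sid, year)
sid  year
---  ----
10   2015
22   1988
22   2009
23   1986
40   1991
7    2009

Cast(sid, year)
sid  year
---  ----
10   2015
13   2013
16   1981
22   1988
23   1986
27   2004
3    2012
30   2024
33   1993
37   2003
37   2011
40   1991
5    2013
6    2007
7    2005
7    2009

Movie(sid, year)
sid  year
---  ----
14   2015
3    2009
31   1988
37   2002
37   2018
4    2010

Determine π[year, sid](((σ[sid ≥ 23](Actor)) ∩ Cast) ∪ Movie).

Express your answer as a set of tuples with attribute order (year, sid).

{(1986, 23), (1988, 31), (1991, 40), (2002, 37), (2009, 3), (2010, 4), (2015, 14), (2018, 37)}

Filtering on sid ≥ 23 leaves {(23, 1986), (40, 1991)}.
Intersection: {(23, 1986), (40, 1991)} with {(10, 2015), (13, 2013), (16, 1981), (22, 1988), (23, 1986), (27, 2004), (3, 2012), (30, 2024), (33, 1993), (37, 2003), (37, 2011), (40, 1991), (5, 2013), (6, 2007), (7, 2005), (7, 2009)} → {(23, 1986), (40, 1991)}
Union: {(23, 1986), (40, 1991)} with {(14, 2015), (3, 2009), (31, 1988), (37, 2002), (37, 2018), (4, 2010)} → {(14, 2015), (23, 1986), (3, 2009), (31, 1988), (37, 2002), (37, 2018), (4, 2010), (40, 1991)}
Keep only column(s) year, sid: {(1986, 23), (1988, 31), (1991, 40), (2002, 37), (2009, 3), (2010, 4), (2015, 14), (2018, 37)}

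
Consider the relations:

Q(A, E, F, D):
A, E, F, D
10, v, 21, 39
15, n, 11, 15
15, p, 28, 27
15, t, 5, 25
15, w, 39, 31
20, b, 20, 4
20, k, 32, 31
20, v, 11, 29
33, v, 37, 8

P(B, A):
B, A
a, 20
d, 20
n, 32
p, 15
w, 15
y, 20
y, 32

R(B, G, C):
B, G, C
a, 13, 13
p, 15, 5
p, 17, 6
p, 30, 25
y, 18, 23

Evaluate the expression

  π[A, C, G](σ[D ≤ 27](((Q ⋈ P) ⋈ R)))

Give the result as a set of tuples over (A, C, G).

Q ⋈ P (natural join on A): {(15, n, 11, 15, p), (15, n, 11, 15, w), (15, p, 28, 27, p), (15, p, 28, 27, w), (15, t, 5, 25, p), (15, t, 5, 25, w), (15, w, 39, 31, p), (15, w, 39, 31, w), (20, b, 20, 4, a), (20, b, 20, 4, d), (20, b, 20, 4, y), (20, k, 32, 31, a), (20, k, 32, 31, d), (20, k, 32, 31, y), (20, v, 11, 29, a), (20, v, 11, 29, d), (20, v, 11, 29, y)}
(Q ⋈ P) ⋈ R (natural join on B): {(15, n, 11, 15, p, 15, 5), (15, n, 11, 15, p, 17, 6), (15, n, 11, 15, p, 30, 25), (15, p, 28, 27, p, 15, 5), (15, p, 28, 27, p, 17, 6), (15, p, 28, 27, p, 30, 25), (15, t, 5, 25, p, 15, 5), (15, t, 5, 25, p, 17, 6), (15, t, 5, 25, p, 30, 25), (15, w, 39, 31, p, 15, 5), (15, w, 39, 31, p, 17, 6), (15, w, 39, 31, p, 30, 25), (20, b, 20, 4, a, 13, 13), (20, b, 20, 4, y, 18, 23), (20, k, 32, 31, a, 13, 13), (20, k, 32, 31, y, 18, 23), (20, v, 11, 29, a, 13, 13), (20, v, 11, 29, y, 18, 23)}
σ[D ≤ 27]: keep tuples satisfying D ≤ 27 → {(15, n, 11, 15, p, 15, 5), (15, n, 11, 15, p, 17, 6), (15, n, 11, 15, p, 30, 25), (15, p, 28, 27, p, 15, 5), (15, p, 28, 27, p, 17, 6), (15, p, 28, 27, p, 30, 25), (15, t, 5, 25, p, 15, 5), (15, t, 5, 25, p, 17, 6), (15, t, 5, 25, p, 30, 25), (20, b, 20, 4, a, 13, 13), (20, b, 20, 4, y, 18, 23)}
π_{A, C, G} gives {(15, 25, 30), (15, 5, 15), (15, 6, 17), (20, 13, 13), (20, 23, 18)} (6 duplicate(s) eliminated).

{(15, 25, 30), (15, 5, 15), (15, 6, 17), (20, 13, 13), (20, 23, 18)}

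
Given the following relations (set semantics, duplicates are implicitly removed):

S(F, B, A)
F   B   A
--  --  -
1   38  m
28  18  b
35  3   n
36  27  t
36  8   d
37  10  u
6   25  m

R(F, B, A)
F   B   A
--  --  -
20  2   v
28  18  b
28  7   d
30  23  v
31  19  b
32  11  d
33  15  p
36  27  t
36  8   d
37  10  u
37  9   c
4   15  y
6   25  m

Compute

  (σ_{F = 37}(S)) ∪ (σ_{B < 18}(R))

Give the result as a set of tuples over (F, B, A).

Selection F = 37: {(37, 10, u)}
Selection B < 18: {(20, 2, v), (28, 7, d), (32, 11, d), (33, 15, p), (36, 8, d), (37, 10, u), (37, 9, c), (4, 15, y)}
Set union of the two operands is {(20, 2, v), (28, 7, d), (32, 11, d), (33, 15, p), (36, 8, d), (37, 10, u), (37, 9, c), (4, 15, y)}.

{(20, 2, v), (28, 7, d), (32, 11, d), (33, 15, p), (36, 8, d), (37, 10, u), (37, 9, c), (4, 15, y)}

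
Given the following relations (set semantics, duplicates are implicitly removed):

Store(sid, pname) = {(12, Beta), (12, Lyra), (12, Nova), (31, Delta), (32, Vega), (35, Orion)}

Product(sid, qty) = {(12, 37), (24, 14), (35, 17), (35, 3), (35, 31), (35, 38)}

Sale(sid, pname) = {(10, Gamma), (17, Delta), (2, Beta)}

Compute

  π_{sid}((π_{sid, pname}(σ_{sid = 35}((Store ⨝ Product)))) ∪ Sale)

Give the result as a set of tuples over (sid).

{10, 17, 2, 35}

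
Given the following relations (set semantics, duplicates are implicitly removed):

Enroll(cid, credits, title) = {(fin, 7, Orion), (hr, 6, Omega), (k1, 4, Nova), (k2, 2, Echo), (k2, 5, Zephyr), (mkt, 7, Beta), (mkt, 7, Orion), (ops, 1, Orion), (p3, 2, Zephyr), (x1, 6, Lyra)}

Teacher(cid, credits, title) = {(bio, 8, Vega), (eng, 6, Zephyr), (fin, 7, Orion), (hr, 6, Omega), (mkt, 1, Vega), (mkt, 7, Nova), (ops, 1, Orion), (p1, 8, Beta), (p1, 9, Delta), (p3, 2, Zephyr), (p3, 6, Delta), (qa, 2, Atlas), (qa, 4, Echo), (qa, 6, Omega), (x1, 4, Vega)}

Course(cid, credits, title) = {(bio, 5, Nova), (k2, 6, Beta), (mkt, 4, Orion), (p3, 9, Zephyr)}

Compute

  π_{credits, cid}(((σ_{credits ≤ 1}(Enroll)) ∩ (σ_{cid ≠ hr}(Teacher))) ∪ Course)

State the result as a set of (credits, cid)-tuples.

{(1, ops), (4, mkt), (5, bio), (6, k2), (9, p3)}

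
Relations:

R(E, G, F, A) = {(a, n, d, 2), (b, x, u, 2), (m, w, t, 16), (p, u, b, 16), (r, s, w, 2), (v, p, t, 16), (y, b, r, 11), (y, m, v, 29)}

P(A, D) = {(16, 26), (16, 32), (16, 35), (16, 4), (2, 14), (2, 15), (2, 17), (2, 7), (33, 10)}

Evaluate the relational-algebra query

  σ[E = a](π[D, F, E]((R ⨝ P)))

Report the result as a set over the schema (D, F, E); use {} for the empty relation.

{(14, d, a), (15, d, a), (17, d, a), (7, d, a)}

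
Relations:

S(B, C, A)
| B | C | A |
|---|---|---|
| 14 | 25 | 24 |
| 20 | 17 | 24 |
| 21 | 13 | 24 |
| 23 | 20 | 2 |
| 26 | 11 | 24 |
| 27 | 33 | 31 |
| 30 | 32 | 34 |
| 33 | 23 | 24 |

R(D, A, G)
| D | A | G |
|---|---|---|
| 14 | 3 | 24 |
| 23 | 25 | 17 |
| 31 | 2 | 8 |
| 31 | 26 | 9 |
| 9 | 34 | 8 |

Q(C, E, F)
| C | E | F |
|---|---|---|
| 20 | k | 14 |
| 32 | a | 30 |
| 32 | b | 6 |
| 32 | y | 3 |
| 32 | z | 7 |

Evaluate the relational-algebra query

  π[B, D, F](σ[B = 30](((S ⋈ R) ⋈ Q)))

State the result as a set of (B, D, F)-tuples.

{(30, 9, 3), (30, 9, 30), (30, 9, 6), (30, 9, 7)}

Joining S and R on A yields {(23, 20, 2, 31, 8), (30, 32, 34, 9, 8)}.
Joining (S ⋈ R) and Q on C yields {(23, 20, 2, 31, 8, k, 14), (30, 32, 34, 9, 8, a, 30), (30, 32, 34, 9, 8, b, 6), (30, 32, 34, 9, 8, y, 3), (30, 32, 34, 9, 8, z, 7)}.
Apply σ_{B = 30}; surviving tuples: {(30, 32, 34, 9, 8, a, 30), (30, 32, 34, 9, 8, b, 6), (30, 32, 34, 9, 8, y, 3), (30, 32, 34, 9, 8, z, 7)}
π_{B, D, F} gives {(30, 9, 3), (30, 9, 30), (30, 9, 6), (30, 9, 7)}.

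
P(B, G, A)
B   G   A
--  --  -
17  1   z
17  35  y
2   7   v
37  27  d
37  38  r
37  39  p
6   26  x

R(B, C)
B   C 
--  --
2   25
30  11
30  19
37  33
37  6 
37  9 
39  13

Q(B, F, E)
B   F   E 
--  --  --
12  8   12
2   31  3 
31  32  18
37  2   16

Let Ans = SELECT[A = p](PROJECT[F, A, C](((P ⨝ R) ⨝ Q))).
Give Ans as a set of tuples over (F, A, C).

Natural join on B: {(2, 7, v, 25), (37, 27, d, 33), (37, 27, d, 6), (37, 27, d, 9), (37, 38, r, 33), (37, 38, r, 6), (37, 38, r, 9), (37, 39, p, 33), (37, 39, p, 6), (37, 39, p, 9)}
Natural join on B: {(2, 7, v, 25, 31, 3), (37, 27, d, 33, 2, 16), (37, 27, d, 6, 2, 16), (37, 27, d, 9, 2, 16), (37, 38, r, 33, 2, 16), (37, 38, r, 6, 2, 16), (37, 38, r, 9, 2, 16), (37, 39, p, 33, 2, 16), (37, 39, p, 6, 2, 16), (37, 39, p, 9, 2, 16)}
Projecting to F, A, C: {(2, d, 33), (2, d, 6), (2, d, 9), (2, p, 33), (2, p, 6), (2, p, 9), (2, r, 33), (2, r, 6), (2, r, 9), (31, v, 25)}
σ[A = p]: keep tuples satisfying A = p → {(2, p, 33), (2, p, 6), (2, p, 9)}

{(2, p, 33), (2, p, 6), (2, p, 9)}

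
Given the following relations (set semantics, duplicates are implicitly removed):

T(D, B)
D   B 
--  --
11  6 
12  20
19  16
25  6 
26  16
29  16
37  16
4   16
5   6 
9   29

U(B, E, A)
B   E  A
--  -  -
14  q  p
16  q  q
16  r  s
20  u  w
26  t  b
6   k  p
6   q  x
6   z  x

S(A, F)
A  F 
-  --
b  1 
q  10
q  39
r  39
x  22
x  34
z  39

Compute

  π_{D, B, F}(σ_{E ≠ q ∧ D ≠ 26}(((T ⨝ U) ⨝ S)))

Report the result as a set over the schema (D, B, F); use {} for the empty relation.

{(11, 6, 22), (11, 6, 34), (25, 6, 22), (25, 6, 34), (5, 6, 22), (5, 6, 34)}

T ⋈ U (natural join on B): {(11, 6, k, p), (11, 6, q, x), (11, 6, z, x), (12, 20, u, w), (19, 16, q, q), (19, 16, r, s), (25, 6, k, p), (25, 6, q, x), (25, 6, z, x), (26, 16, q, q), (26, 16, r, s), (29, 16, q, q), (29, 16, r, s), (37, 16, q, q), (37, 16, r, s), (4, 16, q, q), (4, 16, r, s), (5, 6, k, p), (5, 6, q, x), (5, 6, z, x)}
(T ⨝ U) ⋈ S (natural join on A): {(11, 6, q, x, 22), (11, 6, q, x, 34), (11, 6, z, x, 22), (11, 6, z, x, 34), (19, 16, q, q, 10), (19, 16, q, q, 39), (25, 6, q, x, 22), (25, 6, q, x, 34), (25, 6, z, x, 22), (25, 6, z, x, 34), (26, 16, q, q, 10), (26, 16, q, q, 39), (29, 16, q, q, 10), (29, 16, q, q, 39), (37, 16, q, q, 10), (37, 16, q, q, 39), (4, 16, q, q, 10), (4, 16, q, q, 39), (5, 6, q, x, 22), (5, 6, q, x, 34), (5, 6, z, x, 22), (5, 6, z, x, 34)}
σ[E ≠ q ∧ D ≠ 26]: keep tuples satisfying E ≠ q ∧ D ≠ 26 → {(11, 6, z, x, 22), (11, 6, z, x, 34), (25, 6, z, x, 22), (25, 6, z, x, 34), (5, 6, z, x, 22), (5, 6, z, x, 34)}
Projecting to D, B, F: {(11, 6, 22), (11, 6, 34), (25, 6, 22), (25, 6, 34), (5, 6, 22), (5, 6, 34)}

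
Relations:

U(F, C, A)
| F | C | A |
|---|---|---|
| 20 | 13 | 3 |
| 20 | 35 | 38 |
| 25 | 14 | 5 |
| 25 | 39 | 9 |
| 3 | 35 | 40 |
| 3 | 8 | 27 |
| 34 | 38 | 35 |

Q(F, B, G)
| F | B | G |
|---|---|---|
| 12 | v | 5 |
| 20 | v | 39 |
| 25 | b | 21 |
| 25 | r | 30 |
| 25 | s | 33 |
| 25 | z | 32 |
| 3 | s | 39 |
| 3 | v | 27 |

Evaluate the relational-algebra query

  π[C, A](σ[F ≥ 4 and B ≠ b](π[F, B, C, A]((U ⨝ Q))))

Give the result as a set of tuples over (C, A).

{(13, 3), (14, 5), (35, 38), (39, 9)}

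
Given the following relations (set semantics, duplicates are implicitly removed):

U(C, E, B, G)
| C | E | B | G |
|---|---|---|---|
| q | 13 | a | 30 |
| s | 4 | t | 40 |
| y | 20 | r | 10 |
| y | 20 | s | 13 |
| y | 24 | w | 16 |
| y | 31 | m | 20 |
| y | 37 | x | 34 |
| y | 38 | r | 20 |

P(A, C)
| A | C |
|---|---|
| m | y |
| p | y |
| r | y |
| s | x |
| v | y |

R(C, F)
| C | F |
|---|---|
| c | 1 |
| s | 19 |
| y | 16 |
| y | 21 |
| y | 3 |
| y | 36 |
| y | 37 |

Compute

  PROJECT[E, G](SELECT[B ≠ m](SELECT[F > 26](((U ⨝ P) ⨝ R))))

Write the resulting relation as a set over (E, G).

{(20, 10), (20, 13), (24, 16), (37, 34), (38, 20)}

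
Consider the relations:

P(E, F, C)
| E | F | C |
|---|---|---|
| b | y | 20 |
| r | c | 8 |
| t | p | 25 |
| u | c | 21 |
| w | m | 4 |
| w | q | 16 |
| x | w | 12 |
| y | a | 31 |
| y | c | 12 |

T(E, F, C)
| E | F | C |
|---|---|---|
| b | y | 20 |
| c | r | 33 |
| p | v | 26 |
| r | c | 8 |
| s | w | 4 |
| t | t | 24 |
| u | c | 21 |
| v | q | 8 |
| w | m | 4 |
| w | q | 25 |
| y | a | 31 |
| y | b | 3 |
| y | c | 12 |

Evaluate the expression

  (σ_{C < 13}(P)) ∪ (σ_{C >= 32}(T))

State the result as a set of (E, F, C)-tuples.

{(c, r, 33), (r, c, 8), (w, m, 4), (x, w, 12), (y, c, 12)}

Filtering on C < 13 leaves {(r, c, 8), (w, m, 4), (x, w, 12), (y, c, 12)}.
Filtering on C >= 32 leaves {(c, r, 33)}.
Union: {(r, c, 8), (w, m, 4), (x, w, 12), (y, c, 12)} with {(c, r, 33)} → {(c, r, 33), (r, c, 8), (w, m, 4), (x, w, 12), (y, c, 12)}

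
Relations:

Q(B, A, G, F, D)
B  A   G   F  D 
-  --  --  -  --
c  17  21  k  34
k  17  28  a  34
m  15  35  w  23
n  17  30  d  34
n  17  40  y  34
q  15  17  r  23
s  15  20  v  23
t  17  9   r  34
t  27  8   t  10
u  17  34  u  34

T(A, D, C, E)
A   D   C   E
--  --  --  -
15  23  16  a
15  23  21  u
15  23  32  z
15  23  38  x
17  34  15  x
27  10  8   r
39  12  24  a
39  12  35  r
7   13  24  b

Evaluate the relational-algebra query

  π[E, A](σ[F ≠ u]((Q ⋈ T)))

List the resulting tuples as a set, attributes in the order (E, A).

Joining Q and T on A, D yields {(c, 17, 21, k, 34, 15, x), (k, 17, 28, a, 34, 15, x), (m, 15, 35, w, 23, 16, a), (m, 15, 35, w, 23, 21, u), (m, 15, 35, w, 23, 32, z), (m, 15, 35, w, 23, 38, x), (n, 17, 30, d, 34, 15, x), (n, 17, 40, y, 34, 15, x), (q, 15, 17, r, 23, 16, a), (q, 15, 17, r, 23, 21, u), (q, 15, 17, r, 23, 32, z), (q, 15, 17, r, 23, 38, x), (s, 15, 20, v, 23, 16, a), (s, 15, 20, v, 23, 21, u), (s, 15, 20, v, 23, 32, z), (s, 15, 20, v, 23, 38, x), (t, 17, 9, r, 34, 15, x), (t, 27, 8, t, 10, 8, r), (u, 17, 34, u, 34, 15, x)}.
Apply σ_{F ≠ u}; surviving tuples: {(c, 17, 21, k, 34, 15, x), (k, 17, 28, a, 34, 15, x), (m, 15, 35, w, 23, 16, a), (m, 15, 35, w, 23, 21, u), (m, 15, 35, w, 23, 32, z), (m, 15, 35, w, 23, 38, x), (n, 17, 30, d, 34, 15, x), (n, 17, 40, y, 34, 15, x), (q, 15, 17, r, 23, 16, a), (q, 15, 17, r, 23, 21, u), (q, 15, 17, r, 23, 32, z), (q, 15, 17, r, 23, 38, x), (s, 15, 20, v, 23, 16, a), (s, 15, 20, v, 23, 21, u), (s, 15, 20, v, 23, 32, z), (s, 15, 20, v, 23, 38, x), (t, 17, 9, r, 34, 15, x), (t, 27, 8, t, 10, 8, r)}
Projecting to E, A (12 duplicate(s) eliminated): {(a, 15), (r, 27), (u, 15), (x, 15), (x, 17), (z, 15)}

{(a, 15), (r, 27), (u, 15), (x, 15), (x, 17), (z, 15)}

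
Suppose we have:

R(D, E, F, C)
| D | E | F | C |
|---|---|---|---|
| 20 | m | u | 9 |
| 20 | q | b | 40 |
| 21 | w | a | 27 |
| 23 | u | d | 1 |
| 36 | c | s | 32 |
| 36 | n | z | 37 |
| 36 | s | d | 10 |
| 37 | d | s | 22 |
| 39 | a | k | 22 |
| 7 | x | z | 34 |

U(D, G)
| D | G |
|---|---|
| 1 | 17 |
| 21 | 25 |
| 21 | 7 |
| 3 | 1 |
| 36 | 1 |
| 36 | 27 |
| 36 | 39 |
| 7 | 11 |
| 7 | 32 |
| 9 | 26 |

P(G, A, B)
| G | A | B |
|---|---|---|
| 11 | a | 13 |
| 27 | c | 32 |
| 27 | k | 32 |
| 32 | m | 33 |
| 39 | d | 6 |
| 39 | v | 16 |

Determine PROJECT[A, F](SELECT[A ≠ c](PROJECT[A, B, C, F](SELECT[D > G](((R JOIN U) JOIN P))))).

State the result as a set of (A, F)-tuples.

Natural join on D: {(21, w, a, 27, 25), (21, w, a, 27, 7), (36, c, s, 32, 1), (36, c, s, 32, 27), (36, c, s, 32, 39), (36, n, z, 37, 1), (36, n, z, 37, 27), (36, n, z, 37, 39), (36, s, d, 10, 1), (36, s, d, 10, 27), (36, s, d, 10, 39), (7, x, z, 34, 11), (7, x, z, 34, 32)}
Natural join on G: {(36, c, s, 32, 27, c, 32), (36, c, s, 32, 27, k, 32), (36, c, s, 32, 39, d, 6), (36, c, s, 32, 39, v, 16), (36, n, z, 37, 27, c, 32), (36, n, z, 37, 27, k, 32), (36, n, z, 37, 39, d, 6), (36, n, z, 37, 39, v, 16), (36, s, d, 10, 27, c, 32), (36, s, d, 10, 27, k, 32), (36, s, d, 10, 39, d, 6), (36, s, d, 10, 39, v, 16), (7, x, z, 34, 11, a, 13), (7, x, z, 34, 32, m, 33)}
Filtering on D > G leaves {(36, c, s, 32, 27, c, 32), (36, c, s, 32, 27, k, 32), (36, n, z, 37, 27, c, 32), (36, n, z, 37, 27, k, 32), (36, s, d, 10, 27, c, 32), (36, s, d, 10, 27, k, 32)}.
π_{A, B, C, F} gives {(c, 32, 10, d), (c, 32, 32, s), (c, 32, 37, z), (k, 32, 10, d), (k, 32, 32, s), (k, 32, 37, z)}.
Filtering on A ≠ c leaves {(k, 32, 10, d), (k, 32, 32, s), (k, 32, 37, z)}.
π_{A, F} gives {(k, d), (k, s), (k, z)}.

{(k, d), (k, s), (k, z)}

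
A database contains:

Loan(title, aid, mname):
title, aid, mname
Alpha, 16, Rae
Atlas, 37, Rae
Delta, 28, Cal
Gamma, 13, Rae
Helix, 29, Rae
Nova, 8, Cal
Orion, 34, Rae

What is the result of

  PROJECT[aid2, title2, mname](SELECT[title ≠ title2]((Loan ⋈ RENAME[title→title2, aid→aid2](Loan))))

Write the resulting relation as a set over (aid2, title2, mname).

{(13, Gamma, Rae), (16, Alpha, Rae), (28, Delta, Cal), (29, Helix, Rae), (34, Orion, Rae), (37, Atlas, Rae), (8, Nova, Cal)}

ρ[title→title2, aid→aid2]: schema becomes (title2, aid2, mname); tuples unchanged.
Loan ⋈ RENAME[title→title2, aid→aid2](Loan) (natural join on mname): {(Alpha, 16, Rae, Alpha, 16), (Alpha, 16, Rae, Atlas, 37), (Alpha, 16, Rae, Gamma, 13), (Alpha, 16, Rae, Helix, 29), (Alpha, 16, Rae, Orion, 34), (Atlas, 37, Rae, Alpha, 16), (Atlas, 37, Rae, Atlas, 37), (Atlas, 37, Rae, Gamma, 13), (Atlas, 37, Rae, Helix, 29), (Atlas, 37, Rae, Orion, 34), (Delta, 28, Cal, Delta, 28), (Delta, 28, Cal, Nova, 8), (Gamma, 13, Rae, Alpha, 16), (Gamma, 13, Rae, Atlas, 37), (Gamma, 13, Rae, Gamma, 13), (Gamma, 13, Rae, Helix, 29), (Gamma, 13, Rae, Orion, 34), (Helix, 29, Rae, Alpha, 16), (Helix, 29, Rae, Atlas, 37), (Helix, 29, Rae, Gamma, 13), (Helix, 29, Rae, Helix, 29), (Helix, 29, Rae, Orion, 34), (Nova, 8, Cal, Delta, 28), (Nova, 8, Cal, Nova, 8), (Orion, 34, Rae, Alpha, 16), (Orion, 34, Rae, Atlas, 37), (Orion, 34, Rae, Gamma, 13), (Orion, 34, Rae, Helix, 29), (Orion, 34, Rae, Orion, 34)}
Filtering on title ≠ title2 leaves {(Alpha, 16, Rae, Atlas, 37), (Alpha, 16, Rae, Gamma, 13), (Alpha, 16, Rae, Helix, 29), (Alpha, 16, Rae, Orion, 34), (Atlas, 37, Rae, Alpha, 16), (Atlas, 37, Rae, Gamma, 13), (Atlas, 37, Rae, Helix, 29), (Atlas, 37, Rae, Orion, 34), (Delta, 28, Cal, Nova, 8), (Gamma, 13, Rae, Alpha, 16), (Gamma, 13, Rae, Atlas, 37), (Gamma, 13, Rae, Helix, 29), (Gamma, 13, Rae, Orion, 34), (Helix, 29, Rae, Alpha, 16), (Helix, 29, Rae, Atlas, 37), (Helix, 29, Rae, Gamma, 13), (Helix, 29, Rae, Orion, 34), (Nova, 8, Cal, Delta, 28), (Orion, 34, Rae, Alpha, 16), (Orion, 34, Rae, Atlas, 37), (Orion, 34, Rae, Gamma, 13), (Orion, 34, Rae, Helix, 29)}.
Projecting to aid2, title2, mname (15 duplicate(s) eliminated): {(13, Gamma, Rae), (16, Alpha, Rae), (28, Delta, Cal), (29, Helix, Rae), (34, Orion, Rae), (37, Atlas, Rae), (8, Nova, Cal)}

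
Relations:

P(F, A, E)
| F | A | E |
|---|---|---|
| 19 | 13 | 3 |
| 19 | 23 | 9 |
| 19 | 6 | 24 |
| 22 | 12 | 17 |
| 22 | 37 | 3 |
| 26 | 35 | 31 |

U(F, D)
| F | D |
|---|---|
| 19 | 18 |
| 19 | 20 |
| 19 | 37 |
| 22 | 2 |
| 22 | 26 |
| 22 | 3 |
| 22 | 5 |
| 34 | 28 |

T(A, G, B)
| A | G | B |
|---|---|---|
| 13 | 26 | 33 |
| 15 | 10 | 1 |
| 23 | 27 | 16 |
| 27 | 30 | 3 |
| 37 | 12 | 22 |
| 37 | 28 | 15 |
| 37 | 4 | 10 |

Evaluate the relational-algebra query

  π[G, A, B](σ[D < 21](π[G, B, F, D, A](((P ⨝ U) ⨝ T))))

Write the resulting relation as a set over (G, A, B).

P ⋈ U (natural join on F): {(19, 13, 3, 18), (19, 13, 3, 20), (19, 13, 3, 37), (19, 23, 9, 18), (19, 23, 9, 20), (19, 23, 9, 37), (19, 6, 24, 18), (19, 6, 24, 20), (19, 6, 24, 37), (22, 12, 17, 2), (22, 12, 17, 26), (22, 12, 17, 3), (22, 12, 17, 5), (22, 37, 3, 2), (22, 37, 3, 26), (22, 37, 3, 3), (22, 37, 3, 5)}
(P ⨝ U) ⋈ T (natural join on A): {(19, 13, 3, 18, 26, 33), (19, 13, 3, 20, 26, 33), (19, 13, 3, 37, 26, 33), (19, 23, 9, 18, 27, 16), (19, 23, 9, 20, 27, 16), (19, 23, 9, 37, 27, 16), (22, 37, 3, 2, 12, 22), (22, 37, 3, 2, 28, 15), (22, 37, 3, 2, 4, 10), (22, 37, 3, 26, 12, 22), (22, 37, 3, 26, 28, 15), (22, 37, 3, 26, 4, 10), (22, 37, 3, 3, 12, 22), (22, 37, 3, 3, 28, 15), (22, 37, 3, 3, 4, 10), (22, 37, 3, 5, 12, 22), (22, 37, 3, 5, 28, 15), (22, 37, 3, 5, 4, 10)}
Projecting to G, B, F, D, A: {(12, 22, 22, 2, 37), (12, 22, 22, 26, 37), (12, 22, 22, 3, 37), (12, 22, 22, 5, 37), (26, 33, 19, 18, 13), (26, 33, 19, 20, 13), (26, 33, 19, 37, 13), (27, 16, 19, 18, 23), (27, 16, 19, 20, 23), (27, 16, 19, 37, 23), (28, 15, 22, 2, 37), (28, 15, 22, 26, 37), (28, 15, 22, 3, 37), (28, 15, 22, 5, 37), (4, 10, 22, 2, 37), (4, 10, 22, 26, 37), (4, 10, 22, 3, 37), (4, 10, 22, 5, 37)}
Selection D < 21: {(12, 22, 22, 2, 37), (12, 22, 22, 3, 37), (12, 22, 22, 5, 37), (26, 33, 19, 18, 13), (26, 33, 19, 20, 13), (27, 16, 19, 18, 23), (27, 16, 19, 20, 23), (28, 15, 22, 2, 37), (28, 15, 22, 3, 37), (28, 15, 22, 5, 37), (4, 10, 22, 2, 37), (4, 10, 22, 3, 37), (4, 10, 22, 5, 37)}
Projecting to G, A, B (8 duplicate(s) eliminated): {(12, 37, 22), (26, 13, 33), (27, 23, 16), (28, 37, 15), (4, 37, 10)}

{(12, 37, 22), (26, 13, 33), (27, 23, 16), (28, 37, 15), (4, 37, 10)}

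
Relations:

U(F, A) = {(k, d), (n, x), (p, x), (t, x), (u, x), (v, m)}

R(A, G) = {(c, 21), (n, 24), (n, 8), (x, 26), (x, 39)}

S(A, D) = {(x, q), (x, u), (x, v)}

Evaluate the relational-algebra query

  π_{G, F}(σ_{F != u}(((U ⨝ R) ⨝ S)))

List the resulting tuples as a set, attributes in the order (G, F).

{(26, n), (26, p), (26, t), (39, n), (39, p), (39, t)}

U ⋈ R (natural join on A): {(n, x, 26), (n, x, 39), (p, x, 26), (p, x, 39), (t, x, 26), (t, x, 39), (u, x, 26), (u, x, 39)}
(U ⨝ R) ⋈ S (natural join on A): {(n, x, 26, q), (n, x, 26, u), (n, x, 26, v), (n, x, 39, q), (n, x, 39, u), (n, x, 39, v), (p, x, 26, q), (p, x, 26, u), (p, x, 26, v), (p, x, 39, q), (p, x, 39, u), (p, x, 39, v), (t, x, 26, q), (t, x, 26, u), (t, x, 26, v), (t, x, 39, q), (t, x, 39, u), (t, x, 39, v), (u, x, 26, q), (u, x, 26, u), (u, x, 26, v), (u, x, 39, q), (u, x, 39, u), (u, x, 39, v)}
σ[F != u]: keep tuples satisfying F != u → {(n, x, 26, q), (n, x, 26, u), (n, x, 26, v), (n, x, 39, q), (n, x, 39, u), (n, x, 39, v), (p, x, 26, q), (p, x, 26, u), (p, x, 26, v), (p, x, 39, q), (p, x, 39, u), (p, x, 39, v), (t, x, 26, q), (t, x, 26, u), (t, x, 26, v), (t, x, 39, q), (t, x, 39, u), (t, x, 39, v)}
π_{G, F} gives {(26, n), (26, p), (26, t), (39, n), (39, p), (39, t)} (12 duplicate(s) eliminated).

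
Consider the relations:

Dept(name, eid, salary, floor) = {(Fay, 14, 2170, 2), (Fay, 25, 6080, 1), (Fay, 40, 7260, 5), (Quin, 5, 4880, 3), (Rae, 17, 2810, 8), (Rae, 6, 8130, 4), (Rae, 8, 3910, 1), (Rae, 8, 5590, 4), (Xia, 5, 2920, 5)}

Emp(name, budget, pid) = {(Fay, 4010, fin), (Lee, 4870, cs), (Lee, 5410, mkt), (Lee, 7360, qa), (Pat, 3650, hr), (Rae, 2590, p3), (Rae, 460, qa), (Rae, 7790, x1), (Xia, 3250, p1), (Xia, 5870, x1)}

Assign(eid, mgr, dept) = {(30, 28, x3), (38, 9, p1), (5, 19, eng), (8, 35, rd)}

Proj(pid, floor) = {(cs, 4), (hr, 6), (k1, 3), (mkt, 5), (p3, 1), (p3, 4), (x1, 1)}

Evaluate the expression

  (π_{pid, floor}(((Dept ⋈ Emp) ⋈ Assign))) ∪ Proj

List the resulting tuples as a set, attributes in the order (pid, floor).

{(cs, 4), (hr, 6), (k1, 3), (mkt, 5), (p1, 5), (p3, 1), (p3, 4), (qa, 1), (qa, 4), (x1, 1), (x1, 4), (x1, 5)}

Dept ⋈ Emp (natural join on name): {(Fay, 14, 2170, 2, 4010, fin), (Fay, 25, 6080, 1, 4010, fin), (Fay, 40, 7260, 5, 4010, fin), (Rae, 17, 2810, 8, 2590, p3), (Rae, 17, 2810, 8, 460, qa), (Rae, 17, 2810, 8, 7790, x1), (Rae, 6, 8130, 4, 2590, p3), (Rae, 6, 8130, 4, 460, qa), (Rae, 6, 8130, 4, 7790, x1), (Rae, 8, 3910, 1, 2590, p3), (Rae, 8, 3910, 1, 460, qa), (Rae, 8, 3910, 1, 7790, x1), (Rae, 8, 5590, 4, 2590, p3), (Rae, 8, 5590, 4, 460, qa), (Rae, 8, 5590, 4, 7790, x1), (Xia, 5, 2920, 5, 3250, p1), (Xia, 5, 2920, 5, 5870, x1)}
(Dept ⋈ Emp) ⋈ Assign (natural join on eid): {(Rae, 8, 3910, 1, 2590, p3, 35, rd), (Rae, 8, 3910, 1, 460, qa, 35, rd), (Rae, 8, 3910, 1, 7790, x1, 35, rd), (Rae, 8, 5590, 4, 2590, p3, 35, rd), (Rae, 8, 5590, 4, 460, qa, 35, rd), (Rae, 8, 5590, 4, 7790, x1, 35, rd), (Xia, 5, 2920, 5, 3250, p1, 19, eng), (Xia, 5, 2920, 5, 5870, x1, 19, eng)}
Projecting to pid, floor: {(p1, 5), (p3, 1), (p3, 4), (qa, 1), (qa, 4), (x1, 1), (x1, 4), (x1, 5)}
Union: {(p1, 5), (p3, 1), (p3, 4), (qa, 1), (qa, 4), (x1, 1), (x1, 4), (x1, 5)} with {(cs, 4), (hr, 6), (k1, 3), (mkt, 5), (p3, 1), (p3, 4), (x1, 1)} → {(cs, 4), (hr, 6), (k1, 3), (mkt, 5), (p1, 5), (p3, 1), (p3, 4), (qa, 1), (qa, 4), (x1, 1), (x1, 4), (x1, 5)}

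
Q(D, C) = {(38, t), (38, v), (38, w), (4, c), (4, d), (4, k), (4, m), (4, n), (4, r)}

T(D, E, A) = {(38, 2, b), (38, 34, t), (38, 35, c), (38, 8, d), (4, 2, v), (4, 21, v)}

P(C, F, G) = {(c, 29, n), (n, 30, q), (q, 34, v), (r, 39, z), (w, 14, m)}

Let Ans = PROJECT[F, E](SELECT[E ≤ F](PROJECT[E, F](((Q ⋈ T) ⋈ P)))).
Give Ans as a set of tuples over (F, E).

Q ⋈ T (natural join on D): {(38, t, 2, b), (38, t, 34, t), (38, t, 35, c), (38, t, 8, d), (38, v, 2, b), (38, v, 34, t), (38, v, 35, c), (38, v, 8, d), (38, w, 2, b), (38, w, 34, t), (38, w, 35, c), (38, w, 8, d), (4, c, 2, v), (4, c, 21, v), (4, d, 2, v), (4, d, 21, v), (4, k, 2, v), (4, k, 21, v), (4, m, 2, v), (4, m, 21, v), (4, n, 2, v), (4, n, 21, v), (4, r, 2, v), (4, r, 21, v)}
(Q ⋈ T) ⋈ P (natural join on C): {(38, w, 2, b, 14, m), (38, w, 34, t, 14, m), (38, w, 35, c, 14, m), (38, w, 8, d, 14, m), (4, c, 2, v, 29, n), (4, c, 21, v, 29, n), (4, n, 2, v, 30, q), (4, n, 21, v, 30, q), (4, r, 2, v, 39, z), (4, r, 21, v, 39, z)}
π[E, F]: project onto (E, F) → {(2, 14), (2, 29), (2, 30), (2, 39), (21, 29), (21, 30), (21, 39), (34, 14), (35, 14), (8, 14)}
Selection E ≤ F: {(2, 14), (2, 29), (2, 30), (2, 39), (21, 29), (21, 30), (21, 39), (8, 14)}
π[F, E]: project onto (F, E) → {(14, 2), (14, 8), (29, 2), (29, 21), (30, 2), (30, 21), (39, 2), (39, 21)}

{(14, 2), (14, 8), (29, 2), (29, 21), (30, 2), (30, 21), (39, 2), (39, 21)}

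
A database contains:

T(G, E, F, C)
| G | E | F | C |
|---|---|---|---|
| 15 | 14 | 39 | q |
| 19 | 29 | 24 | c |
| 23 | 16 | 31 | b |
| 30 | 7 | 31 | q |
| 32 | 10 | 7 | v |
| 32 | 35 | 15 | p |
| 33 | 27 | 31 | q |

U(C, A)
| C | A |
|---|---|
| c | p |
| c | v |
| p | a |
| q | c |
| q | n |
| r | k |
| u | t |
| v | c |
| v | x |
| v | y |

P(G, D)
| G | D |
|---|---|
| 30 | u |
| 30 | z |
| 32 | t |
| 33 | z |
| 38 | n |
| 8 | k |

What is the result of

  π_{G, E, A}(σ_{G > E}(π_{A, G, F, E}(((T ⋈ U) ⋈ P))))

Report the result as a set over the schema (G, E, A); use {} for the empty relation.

Joining T and U on C yields {(15, 14, 39, q, c), (15, 14, 39, q, n), (19, 29, 24, c, p), (19, 29, 24, c, v), (30, 7, 31, q, c), (30, 7, 31, q, n), (32, 10, 7, v, c), (32, 10, 7, v, x), (32, 10, 7, v, y), (32, 35, 15, p, a), (33, 27, 31, q, c), (33, 27, 31, q, n)}.
Joining (T ⋈ U) and P on G yields {(30, 7, 31, q, c, u), (30, 7, 31, q, c, z), (30, 7, 31, q, n, u), (30, 7, 31, q, n, z), (32, 10, 7, v, c, t), (32, 10, 7, v, x, t), (32, 10, 7, v, y, t), (32, 35, 15, p, a, t), (33, 27, 31, q, c, z), (33, 27, 31, q, n, z)}.
Keep only column(s) A, G, F, E (2 duplicate(s) eliminated): {(a, 32, 15, 35), (c, 30, 31, 7), (c, 32, 7, 10), (c, 33, 31, 27), (n, 30, 31, 7), (n, 33, 31, 27), (x, 32, 7, 10), (y, 32, 7, 10)}
Selection G > E: {(c, 30, 31, 7), (c, 32, 7, 10), (c, 33, 31, 27), (n, 30, 31, 7), (n, 33, 31, 27), (x, 32, 7, 10), (y, 32, 7, 10)}
Keep only column(s) G, E, A: {(30, 7, c), (30, 7, n), (32, 10, c), (32, 10, x), (32, 10, y), (33, 27, c), (33, 27, n)}

{(30, 7, c), (30, 7, n), (32, 10, c), (32, 10, x), (32, 10, y), (33, 27, c), (33, 27, n)}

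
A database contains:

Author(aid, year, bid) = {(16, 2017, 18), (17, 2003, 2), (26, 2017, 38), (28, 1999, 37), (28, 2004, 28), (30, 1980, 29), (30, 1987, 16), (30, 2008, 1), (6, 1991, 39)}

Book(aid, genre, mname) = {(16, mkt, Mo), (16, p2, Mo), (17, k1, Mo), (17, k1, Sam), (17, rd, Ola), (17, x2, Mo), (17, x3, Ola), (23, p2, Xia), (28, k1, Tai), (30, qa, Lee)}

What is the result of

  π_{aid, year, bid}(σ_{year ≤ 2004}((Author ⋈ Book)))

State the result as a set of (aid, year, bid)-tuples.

{(17, 2003, 2), (28, 1999, 37), (28, 2004, 28), (30, 1980, 29), (30, 1987, 16)}

Natural join on aid: {(16, 2017, 18, mkt, Mo), (16, 2017, 18, p2, Mo), (17, 2003, 2, k1, Mo), (17, 2003, 2, k1, Sam), (17, 2003, 2, rd, Ola), (17, 2003, 2, x2, Mo), (17, 2003, 2, x3, Ola), (28, 1999, 37, k1, Tai), (28, 2004, 28, k1, Tai), (30, 1980, 29, qa, Lee), (30, 1987, 16, qa, Lee), (30, 2008, 1, qa, Lee)}
Apply σ_{year ≤ 2004}; surviving tuples: {(17, 2003, 2, k1, Mo), (17, 2003, 2, k1, Sam), (17, 2003, 2, rd, Ola), (17, 2003, 2, x2, Mo), (17, 2003, 2, x3, Ola), (28, 1999, 37, k1, Tai), (28, 2004, 28, k1, Tai), (30, 1980, 29, qa, Lee), (30, 1987, 16, qa, Lee)}
Projecting to aid, year, bid (4 duplicate(s) eliminated): {(17, 2003, 2), (28, 1999, 37), (28, 2004, 28), (30, 1980, 29), (30, 1987, 16)}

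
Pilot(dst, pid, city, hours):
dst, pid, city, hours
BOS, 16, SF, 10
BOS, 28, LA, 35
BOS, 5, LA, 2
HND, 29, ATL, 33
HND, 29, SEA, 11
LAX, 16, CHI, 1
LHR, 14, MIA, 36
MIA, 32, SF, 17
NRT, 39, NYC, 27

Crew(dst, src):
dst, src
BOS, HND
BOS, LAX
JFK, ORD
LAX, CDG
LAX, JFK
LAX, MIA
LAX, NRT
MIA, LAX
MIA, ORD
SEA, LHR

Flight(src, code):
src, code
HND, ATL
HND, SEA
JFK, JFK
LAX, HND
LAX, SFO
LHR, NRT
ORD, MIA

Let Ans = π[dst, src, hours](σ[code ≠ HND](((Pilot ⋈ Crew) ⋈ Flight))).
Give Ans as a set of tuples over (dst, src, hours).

{(BOS, HND, 10), (BOS, HND, 2), (BOS, HND, 35), (BOS, LAX, 10), (BOS, LAX, 2), (BOS, LAX, 35), (LAX, JFK, 1), (MIA, LAX, 17), (MIA, ORD, 17)}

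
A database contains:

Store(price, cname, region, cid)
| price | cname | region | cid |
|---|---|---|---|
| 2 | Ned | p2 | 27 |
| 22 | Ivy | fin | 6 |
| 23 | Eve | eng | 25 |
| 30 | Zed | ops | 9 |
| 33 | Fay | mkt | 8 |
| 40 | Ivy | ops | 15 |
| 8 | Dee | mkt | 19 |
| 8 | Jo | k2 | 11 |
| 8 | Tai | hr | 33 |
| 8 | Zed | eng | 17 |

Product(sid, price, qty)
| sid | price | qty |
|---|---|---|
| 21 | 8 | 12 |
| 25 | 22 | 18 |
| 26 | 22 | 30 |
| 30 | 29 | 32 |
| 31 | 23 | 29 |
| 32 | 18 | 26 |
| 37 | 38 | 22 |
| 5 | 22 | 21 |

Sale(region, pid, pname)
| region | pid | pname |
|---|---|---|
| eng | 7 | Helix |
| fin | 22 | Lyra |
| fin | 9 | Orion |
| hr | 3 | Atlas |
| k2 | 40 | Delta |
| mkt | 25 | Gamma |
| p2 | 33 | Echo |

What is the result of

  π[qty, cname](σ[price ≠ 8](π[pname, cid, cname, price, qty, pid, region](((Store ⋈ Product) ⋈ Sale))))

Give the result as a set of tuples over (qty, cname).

{(18, Ivy), (21, Ivy), (29, Eve), (30, Ivy)}

Joining Store and Product on price yields {(22, Ivy, fin, 6, 25, 18), (22, Ivy, fin, 6, 26, 30), (22, Ivy, fin, 6, 5, 21), (23, Eve, eng, 25, 31, 29), (8, Dee, mkt, 19, 21, 12), (8, Jo, k2, 11, 21, 12), (8, Tai, hr, 33, 21, 12), (8, Zed, eng, 17, 21, 12)}.
Joining (Store ⋈ Product) and Sale on region yields {(22, Ivy, fin, 6, 25, 18, 22, Lyra), (22, Ivy, fin, 6, 25, 18, 9, Orion), (22, Ivy, fin, 6, 26, 30, 22, Lyra), (22, Ivy, fin, 6, 26, 30, 9, Orion), (22, Ivy, fin, 6, 5, 21, 22, Lyra), (22, Ivy, fin, 6, 5, 21, 9, Orion), (23, Eve, eng, 25, 31, 29, 7, Helix), (8, Dee, mkt, 19, 21, 12, 25, Gamma), (8, Jo, k2, 11, 21, 12, 40, Delta), (8, Tai, hr, 33, 21, 12, 3, Atlas), (8, Zed, eng, 17, 21, 12, 7, Helix)}.
Projecting to pname, cid, cname, price, qty, pid, region: {(Atlas, 33, Tai, 8, 12, 3, hr), (Delta, 11, Jo, 8, 12, 40, k2), (Gamma, 19, Dee, 8, 12, 25, mkt), (Helix, 17, Zed, 8, 12, 7, eng), (Helix, 25, Eve, 23, 29, 7, eng), (Lyra, 6, Ivy, 22, 18, 22, fin), (Lyra, 6, Ivy, 22, 21, 22, fin), (Lyra, 6, Ivy, 22, 30, 22, fin), (Orion, 6, Ivy, 22, 18, 9, fin), (Orion, 6, Ivy, 22, 21, 9, fin), (Orion, 6, Ivy, 22, 30, 9, fin)}
Filtering on price ≠ 8 leaves {(Helix, 25, Eve, 23, 29, 7, eng), (Lyra, 6, Ivy, 22, 18, 22, fin), (Lyra, 6, Ivy, 22, 21, 22, fin), (Lyra, 6, Ivy, 22, 30, 22, fin), (Orion, 6, Ivy, 22, 18, 9, fin), (Orion, 6, Ivy, 22, 21, 9, fin), (Orion, 6, Ivy, 22, 30, 9, fin)}.
Projecting to qty, cname (3 duplicate(s) eliminated): {(18, Ivy), (21, Ivy), (29, Eve), (30, Ivy)}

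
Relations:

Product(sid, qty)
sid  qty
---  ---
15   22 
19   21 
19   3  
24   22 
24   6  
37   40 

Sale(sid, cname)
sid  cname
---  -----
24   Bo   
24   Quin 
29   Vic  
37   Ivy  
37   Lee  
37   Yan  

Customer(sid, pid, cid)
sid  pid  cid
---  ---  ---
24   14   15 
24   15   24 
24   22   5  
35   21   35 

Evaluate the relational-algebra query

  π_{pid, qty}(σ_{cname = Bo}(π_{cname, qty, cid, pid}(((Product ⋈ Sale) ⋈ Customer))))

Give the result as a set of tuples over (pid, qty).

{(14, 22), (14, 6), (15, 22), (15, 6), (22, 22), (22, 6)}

Natural join on sid: {(24, 22, Bo), (24, 22, Quin), (24, 6, Bo), (24, 6, Quin), (37, 40, Ivy), (37, 40, Lee), (37, 40, Yan)}
Natural join on sid: {(24, 22, Bo, 14, 15), (24, 22, Bo, 15, 24), (24, 22, Bo, 22, 5), (24, 22, Quin, 14, 15), (24, 22, Quin, 15, 24), (24, 22, Quin, 22, 5), (24, 6, Bo, 14, 15), (24, 6, Bo, 15, 24), (24, 6, Bo, 22, 5), (24, 6, Quin, 14, 15), (24, 6, Quin, 15, 24), (24, 6, Quin, 22, 5)}
π[cname, qty, cid, pid]: project onto (cname, qty, cid, pid) → {(Bo, 22, 15, 14), (Bo, 22, 24, 15), (Bo, 22, 5, 22), (Bo, 6, 15, 14), (Bo, 6, 24, 15), (Bo, 6, 5, 22), (Quin, 22, 15, 14), (Quin, 22, 24, 15), (Quin, 22, 5, 22), (Quin, 6, 15, 14), (Quin, 6, 24, 15), (Quin, 6, 5, 22)}
Filtering on cname = Bo leaves {(Bo, 22, 15, 14), (Bo, 22, 24, 15), (Bo, 22, 5, 22), (Bo, 6, 15, 14), (Bo, 6, 24, 15), (Bo, 6, 5, 22)}.
π[pid, qty]: project onto (pid, qty) → {(14, 22), (14, 6), (15, 22), (15, 6), (22, 22), (22, 6)}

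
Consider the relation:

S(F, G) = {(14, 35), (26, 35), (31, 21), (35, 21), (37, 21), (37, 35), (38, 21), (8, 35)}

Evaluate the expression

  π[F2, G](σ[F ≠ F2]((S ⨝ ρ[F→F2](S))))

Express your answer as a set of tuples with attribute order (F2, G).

{(14, 35), (26, 35), (31, 21), (35, 21), (37, 21), (37, 35), (38, 21), (8, 35)}

ρ[F→F2]: schema becomes (F2, G); tuples unchanged.
Joining S and ρ[F→F2](S) on G yields {(14, 35, 14), (14, 35, 26), (14, 35, 37), (14, 35, 8), (26, 35, 14), (26, 35, 26), (26, 35, 37), (26, 35, 8), (31, 21, 31), (31, 21, 35), (31, 21, 37), (31, 21, 38), (35, 21, 31), (35, 21, 35), (35, 21, 37), (35, 21, 38), (37, 21, 31), (37, 21, 35), (37, 21, 37), (37, 21, 38), (37, 35, 14), (37, 35, 26), (37, 35, 37), (37, 35, 8), (38, 21, 31), (38, 21, 35), (38, 21, 37), (38, 21, 38), (8, 35, 14), (8, 35, 26), (8, 35, 37), (8, 35, 8)}.
Filtering on F ≠ F2 leaves {(14, 35, 26), (14, 35, 37), (14, 35, 8), (26, 35, 14), (26, 35, 37), (26, 35, 8), (31, 21, 35), (31, 21, 37), (31, 21, 38), (35, 21, 31), (35, 21, 37), (35, 21, 38), (37, 21, 31), (37, 21, 35), (37, 21, 38), (37, 35, 14), (37, 35, 26), (37, 35, 8), (38, 21, 31), (38, 21, 35), (38, 21, 37), (8, 35, 14), (8, 35, 26), (8, 35, 37)}.
Projecting to F2, G (16 duplicate(s) eliminated): {(14, 35), (26, 35), (31, 21), (35, 21), (37, 21), (37, 35), (38, 21), (8, 35)}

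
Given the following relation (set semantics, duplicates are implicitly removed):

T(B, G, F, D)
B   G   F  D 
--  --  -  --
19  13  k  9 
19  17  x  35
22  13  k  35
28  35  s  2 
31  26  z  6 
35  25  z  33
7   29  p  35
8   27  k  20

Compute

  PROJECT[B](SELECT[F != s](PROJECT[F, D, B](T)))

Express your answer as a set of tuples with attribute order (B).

{19, 22, 31, 35, 7, 8}

Projecting to F, D, B: {(k, 20, 8), (k, 35, 22), (k, 9, 19), (p, 35, 7), (s, 2, 28), (x, 35, 19), (z, 33, 35), (z, 6, 31)}
Filtering on F != s leaves {(k, 20, 8), (k, 35, 22), (k, 9, 19), (p, 35, 7), (x, 35, 19), (z, 33, 35), (z, 6, 31)}.
Projecting to B (1 duplicate(s) eliminated): {19, 22, 31, 35, 7, 8}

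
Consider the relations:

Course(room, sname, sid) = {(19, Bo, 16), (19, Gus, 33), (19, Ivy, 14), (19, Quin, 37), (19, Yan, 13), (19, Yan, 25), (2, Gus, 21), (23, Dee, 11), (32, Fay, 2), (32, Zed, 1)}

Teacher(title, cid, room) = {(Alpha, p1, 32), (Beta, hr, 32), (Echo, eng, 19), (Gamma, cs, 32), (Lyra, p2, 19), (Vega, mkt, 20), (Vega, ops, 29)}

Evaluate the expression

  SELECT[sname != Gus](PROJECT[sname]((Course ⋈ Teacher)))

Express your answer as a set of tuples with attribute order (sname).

Natural join on room: {(19, Bo, 16, Echo, eng), (19, Bo, 16, Lyra, p2), (19, Gus, 33, Echo, eng), (19, Gus, 33, Lyra, p2), (19, Ivy, 14, Echo, eng), (19, Ivy, 14, Lyra, p2), (19, Quin, 37, Echo, eng), (19, Quin, 37, Lyra, p2), (19, Yan, 13, Echo, eng), (19, Yan, 13, Lyra, p2), (19, Yan, 25, Echo, eng), (19, Yan, 25, Lyra, p2), (32, Fay, 2, Alpha, p1), (32, Fay, 2, Beta, hr), (32, Fay, 2, Gamma, cs), (32, Zed, 1, Alpha, p1), (32, Zed, 1, Beta, hr), (32, Zed, 1, Gamma, cs)}
Projecting to sname (11 duplicate(s) eliminated): {Bo, Fay, Gus, Ivy, Quin, Yan, Zed}
Apply σ_{sname != Gus}; surviving tuples: {Bo, Fay, Ivy, Quin, Yan, Zed}

{Bo, Fay, Ivy, Quin, Yan, Zed}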